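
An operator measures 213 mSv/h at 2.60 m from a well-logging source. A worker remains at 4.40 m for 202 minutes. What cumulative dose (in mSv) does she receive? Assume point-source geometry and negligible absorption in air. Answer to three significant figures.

Since intensity falls as 1/r², rate at 4.40 m:
(2.60/4.40)² = 0.3492, so 213 × 0.3492 = 74.38 mSv/h.
Dose = rate × time = 74.38 mSv/h × 3.367 h = 250.4 mSv.

250 mSv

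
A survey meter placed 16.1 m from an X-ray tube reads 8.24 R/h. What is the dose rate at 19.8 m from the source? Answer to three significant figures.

5.45 R/h

Intensity scales as (d₁/d₂)², so scaling from 16.1 m to 19.8 m:
8.24 × (16.1/19.8)² = 8.24 × 0.6612 = 5.448 R/h.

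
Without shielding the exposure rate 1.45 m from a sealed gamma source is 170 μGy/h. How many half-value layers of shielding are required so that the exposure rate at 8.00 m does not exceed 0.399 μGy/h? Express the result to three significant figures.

3.81 half-value layers

At 8.00 m, distance alone gives 170 × (1.45/8.00)² = 170 × 0.03285 = 5.584 μGy/h.
Further attenuation needed: 5.584/0.399 = 13.99.
n = log₂(13.99) = 3.806 half-value layers.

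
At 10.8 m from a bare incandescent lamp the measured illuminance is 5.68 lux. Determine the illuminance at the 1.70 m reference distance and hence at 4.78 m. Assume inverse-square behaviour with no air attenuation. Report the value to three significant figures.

229 lux; 29.0 lux

Using I₁d₁² = I₂d₂²,
At 1.70 m: (10.8/1.70)² = 40.36, so 5.68 × 40.36 = 229.2 lux
At 4.78 m: (1.70/4.78)² = 0.1265, so 229.2 × 0.1265 = 28.99 lux.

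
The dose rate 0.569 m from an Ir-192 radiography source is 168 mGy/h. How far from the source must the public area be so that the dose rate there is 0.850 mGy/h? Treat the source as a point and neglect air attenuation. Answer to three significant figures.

Since intensity falls as 1/r², d₂ = d₁·√(I₁/I₂).
I₁/I₂ = 168/0.850 = 197.6, so d₂ = 0.569 × √197.6 = 7.998 m.

8.00 m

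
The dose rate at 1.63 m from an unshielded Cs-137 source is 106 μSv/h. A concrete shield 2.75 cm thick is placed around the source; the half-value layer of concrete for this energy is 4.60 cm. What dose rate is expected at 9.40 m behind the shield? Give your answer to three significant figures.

Distance alone: 106 × (1.63/9.40)² = 106 × 0.03007 = 3.187 μSv/h.
Shield: 2.75/4.60 = 0.5978 half-value layers → attenuation 2^(−0.5978) = 0.6608.
Combined: 3.187 × 0.6608 = 2.106 μSv/h.

2.11 μSv/h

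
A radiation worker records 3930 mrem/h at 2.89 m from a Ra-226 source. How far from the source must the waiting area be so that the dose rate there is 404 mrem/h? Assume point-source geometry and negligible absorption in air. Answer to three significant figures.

9.01 m

Using I₁d₁² = I₂d₂², d₂ = d₁·√(I₁/I₂).
I₁/I₂ = 3930/404 = 9.728, so d₂ = 2.89 × √9.728 = 9.014 m.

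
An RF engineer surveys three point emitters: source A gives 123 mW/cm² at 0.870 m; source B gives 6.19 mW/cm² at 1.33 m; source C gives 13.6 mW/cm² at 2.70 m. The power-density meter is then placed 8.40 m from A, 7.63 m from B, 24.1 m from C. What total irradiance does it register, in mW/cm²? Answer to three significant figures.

By superposition, sum each source's inverse-square contribution:
A: 123 × (0.870/8.40)² = 1.319 mW/cm²
B: 6.19 × (1.33/7.63)² = 0.1881 mW/cm²
C: 13.6 × (2.70/24.1)² = 0.1707 mW/cm²
Total = 1.319 + 0.1881 + 0.1707 = 1.678 mW/cm².

1.68 mW/cm²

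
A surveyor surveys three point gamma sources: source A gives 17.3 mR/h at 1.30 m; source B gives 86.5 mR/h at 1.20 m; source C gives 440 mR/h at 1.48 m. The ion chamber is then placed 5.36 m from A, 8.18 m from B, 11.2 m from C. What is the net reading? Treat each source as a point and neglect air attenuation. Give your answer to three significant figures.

10.6 mR/h

By superposition, sum each source's inverse-square contribution:
A: 17.3 × (1.30/5.36)² = 1.018 mR/h
B: 86.5 × (1.20/8.18)² = 1.862 mR/h
C: 440 × (1.48/11.2)² = 7.683 mR/h
Total = 1.018 + 1.862 + 7.683 = 10.56 mR/h.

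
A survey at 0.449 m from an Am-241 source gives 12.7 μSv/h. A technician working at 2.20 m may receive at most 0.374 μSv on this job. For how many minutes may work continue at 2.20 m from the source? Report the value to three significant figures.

Since intensity falls as 1/r², rate at 2.20 m:
12.7 × (0.449/2.20)² = 12.7 × 0.04165 = 0.5290 μSv/h.
Stay time = 0.374 μSv ÷ 0.5290 μSv/h = 0.7070 h = 42.42 min.

42.4 min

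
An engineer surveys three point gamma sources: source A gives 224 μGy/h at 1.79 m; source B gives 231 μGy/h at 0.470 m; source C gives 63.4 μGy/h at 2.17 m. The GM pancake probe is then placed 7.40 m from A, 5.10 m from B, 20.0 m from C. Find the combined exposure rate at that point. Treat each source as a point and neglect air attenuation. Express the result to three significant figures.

15.8 μGy/h

By superposition, sum each source's inverse-square contribution:
A: 224 × (1.79/7.40)² = 13.11 μGy/h
B: 231 × (0.470/5.10)² = 1.962 μGy/h
C: 63.4 × (2.17/20.0)² = 0.7464 μGy/h
Total = 13.11 + 1.962 + 0.7464 = 15.82 μGy/h.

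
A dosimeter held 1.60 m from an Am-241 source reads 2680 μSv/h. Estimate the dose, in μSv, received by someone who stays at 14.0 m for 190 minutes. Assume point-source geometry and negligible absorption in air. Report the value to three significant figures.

By the inverse-square law, rate at 14.0 m:
2680 × (1.60/14.0)² = 2680 × 0.01306 = 35.00 μSv/h.
Dose = rate × time = 35.00 μSv/h × 3.167 h = 110.8 μSv.

111 μSv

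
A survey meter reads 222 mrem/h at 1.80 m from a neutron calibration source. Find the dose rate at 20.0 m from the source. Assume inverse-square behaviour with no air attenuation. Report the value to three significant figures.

Applying the 1/r² law, the rate at 20.0 m is
(1.80/20.0)² = 0.008100, so 222 × 0.008100 = 1.798 mrem/h.

1.80 mrem/h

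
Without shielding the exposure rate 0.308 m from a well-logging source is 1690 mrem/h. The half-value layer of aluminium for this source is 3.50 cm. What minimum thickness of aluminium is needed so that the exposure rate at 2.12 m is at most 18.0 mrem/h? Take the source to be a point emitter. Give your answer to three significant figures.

3.45 cm

At 2.12 m, distance alone gives 1690 × (0.308/2.12)² = 1690 × 0.02111 = 35.68 mrem/h.
Further attenuation needed: 35.68/18.0 = 1.982.
n = log₂(1.982) = 0.9870 half-value layers.
Thickness = 0.9870 × 3.50 cm = 3.454 cm.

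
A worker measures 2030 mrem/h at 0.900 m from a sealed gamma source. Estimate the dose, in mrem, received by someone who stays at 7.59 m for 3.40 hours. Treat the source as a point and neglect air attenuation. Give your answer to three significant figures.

Applying the 1/r² law, rate at 7.59 m:
(0.900/7.59)² = 0.01406, so 2030 × 0.01406 = 28.54 mrem/h.
Dose = rate × time = 28.54 mrem/h × 3.400 h = 97.04 mrem.

97.0 mrem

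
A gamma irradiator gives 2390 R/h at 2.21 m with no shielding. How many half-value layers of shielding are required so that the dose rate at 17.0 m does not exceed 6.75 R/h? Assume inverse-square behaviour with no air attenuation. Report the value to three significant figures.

At 17.0 m, distance alone gives (2.21/17.0)² = 0.01690, so 2390 × 0.01690 = 40.39 R/h.
Further attenuation needed: 40.39/6.75 = 5.984.
n = log₂(5.984) = 2.581 half-value layers.

2.58 half-value layers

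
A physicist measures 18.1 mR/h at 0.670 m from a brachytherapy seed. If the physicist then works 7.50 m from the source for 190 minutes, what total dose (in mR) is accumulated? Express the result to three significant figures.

0.457 mR

Using I₁d₁² = I₂d₂², rate at 7.50 m:
18.1 × (0.670/7.50)² = 18.1 × 0.007980 = 0.1444 mR/h.
Dose = rate × time = 0.1444 mR/h × 3.167 h = 0.4573 mR.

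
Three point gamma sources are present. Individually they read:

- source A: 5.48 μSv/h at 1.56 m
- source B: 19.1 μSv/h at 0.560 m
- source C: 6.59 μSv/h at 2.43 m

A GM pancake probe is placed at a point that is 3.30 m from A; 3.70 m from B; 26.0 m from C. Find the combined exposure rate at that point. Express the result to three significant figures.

By superposition, sum each source's inverse-square contribution:
A: 5.48 × (1.56/3.30)² = 1.225 μSv/h
B: 19.1 × (0.560/3.70)² = 0.4375 μSv/h
C: 6.59 × (2.43/26.0)² = 0.05756 μSv/h
Total = 1.225 + 0.4375 + 0.05756 = 1.720 μSv/h.

1.72 μSv/h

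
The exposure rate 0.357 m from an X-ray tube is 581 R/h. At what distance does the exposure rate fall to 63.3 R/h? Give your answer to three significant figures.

1.08 m

Since intensity falls as 1/r², d₂ = d₁·√(I₁/I₂).
I₁/I₂ = 581/63.3 = 9.179, so d₂ = 0.357 × √9.179 = 1.082 m.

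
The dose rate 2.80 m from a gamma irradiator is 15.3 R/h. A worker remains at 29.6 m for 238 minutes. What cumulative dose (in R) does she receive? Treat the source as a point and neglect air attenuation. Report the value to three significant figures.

Using I₁d₁² = I₂d₂², rate at 29.6 m:
(2.80/29.6)² = 0.008948, so 15.3 × 0.008948 = 0.1369 R/h.
Dose = rate × time = 0.1369 R/h × 3.967 h = 0.5431 R.

0.543 R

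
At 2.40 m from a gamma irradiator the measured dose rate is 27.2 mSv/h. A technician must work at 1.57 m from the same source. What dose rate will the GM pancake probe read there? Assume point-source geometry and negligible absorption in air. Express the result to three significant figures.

Using I₁d₁² = I₂d₂², scaling from 2.40 m to 1.57 m:
(2.40/1.57)² = 2.337, so 27.2 × 2.337 = 63.57 mSv/h.

63.6 mSv/h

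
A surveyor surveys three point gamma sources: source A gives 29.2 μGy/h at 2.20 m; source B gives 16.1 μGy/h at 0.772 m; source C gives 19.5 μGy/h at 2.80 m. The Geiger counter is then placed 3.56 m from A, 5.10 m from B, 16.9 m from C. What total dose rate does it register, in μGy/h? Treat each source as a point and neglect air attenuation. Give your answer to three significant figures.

By superposition, sum each source's inverse-square contribution:
A: 29.2 × (2.20/3.56)² = 11.15 μGy/h
B: 16.1 × (0.772/5.10)² = 0.3689 μGy/h
C: 19.5 × (2.80/16.9)² = 0.5353 μGy/h
Total = 11.15 + 0.3689 + 0.5353 = 12.05 μGy/h.

12.1 μGy/h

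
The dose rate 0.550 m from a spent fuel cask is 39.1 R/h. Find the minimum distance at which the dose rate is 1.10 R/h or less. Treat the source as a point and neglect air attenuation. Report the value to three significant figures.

3.28 m

By the inverse-square law, d₂ = d₁·√(I₁/I₂).
I₁/I₂ = 39.1/1.10 = 35.55, so d₂ = 0.550 × √35.55 = 3.279 m.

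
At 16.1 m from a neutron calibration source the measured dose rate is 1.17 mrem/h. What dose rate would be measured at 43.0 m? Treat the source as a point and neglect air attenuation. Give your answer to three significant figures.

Using I₁d₁² = I₂d₂², scaling from 16.1 m to 43.0 m:
(16.1/43.0)² = 0.1402, so 1.17 × 0.1402 = 0.1640 mrem/h.

0.164 mrem/h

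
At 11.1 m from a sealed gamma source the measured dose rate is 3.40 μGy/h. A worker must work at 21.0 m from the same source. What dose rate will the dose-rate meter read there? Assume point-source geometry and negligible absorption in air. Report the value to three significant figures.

Intensity scales as (d₁/d₂)², so scaling from 11.1 m to 21.0 m:
(11.1/21.0)² = 0.2794, so 3.40 × 0.2794 = 0.9500 μGy/h.

0.950 μGy/h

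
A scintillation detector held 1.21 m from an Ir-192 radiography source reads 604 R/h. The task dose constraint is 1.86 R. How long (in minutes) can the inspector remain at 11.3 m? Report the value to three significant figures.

Intensity scales as (d₁/d₂)², so rate at 11.3 m:
(1.21/11.3)² = 0.01147, so 604 × 0.01147 = 6.928 R/h.
Stay time = 1.86 R ÷ 6.928 R/h = 0.2685 h = 16.11 min.

16.1 min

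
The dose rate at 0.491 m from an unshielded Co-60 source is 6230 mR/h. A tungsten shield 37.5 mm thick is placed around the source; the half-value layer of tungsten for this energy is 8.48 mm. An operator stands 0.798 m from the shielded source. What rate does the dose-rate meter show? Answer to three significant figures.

Distance alone: 6230 × (0.491/0.798)² = 6230 × 0.3786 = 2359 mR/h.
Shield: 37.5/8.48 = 4.422 half-value layers → attenuation 2^(−4.422) = 0.04665.
Combined: 2359 × 0.04665 = 110.0 mR/h.

110 mR/h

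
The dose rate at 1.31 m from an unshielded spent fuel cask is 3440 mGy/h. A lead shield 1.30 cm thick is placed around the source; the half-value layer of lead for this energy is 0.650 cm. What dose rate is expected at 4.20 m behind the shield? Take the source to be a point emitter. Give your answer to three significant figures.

Distance alone: 3440 × (1.31/4.20)² = 3440 × 0.09728 = 334.6 mGy/h.
Shield: 1.30/0.650 = 2.000 half-value layers → attenuation 2^(−2.000) = 0.2500.
Combined: 334.6 × 0.2500 = 83.65 mGy/h.

83.7 mGy/h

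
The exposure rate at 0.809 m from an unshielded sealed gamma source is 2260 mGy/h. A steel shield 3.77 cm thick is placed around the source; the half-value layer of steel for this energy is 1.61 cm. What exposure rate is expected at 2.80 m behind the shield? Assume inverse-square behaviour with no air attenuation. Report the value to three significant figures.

Distance alone: (0.809/2.80)² = 0.08348, so 2260 × 0.08348 = 188.7 mGy/h.
Shield: 3.77/1.61 = 2.342 half-value layers → attenuation 2^(−2.342) = 0.1972.
Combined: 188.7 × 0.1972 = 37.21 mGy/h.

37.2 mGy/h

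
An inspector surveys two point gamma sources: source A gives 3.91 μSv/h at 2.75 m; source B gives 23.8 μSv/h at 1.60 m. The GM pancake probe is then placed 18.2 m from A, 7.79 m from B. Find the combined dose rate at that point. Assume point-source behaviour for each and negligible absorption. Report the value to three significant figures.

1.09 μSv/h

By superposition, sum each source's inverse-square contribution:
A: 3.91 × (2.75/18.2)² = 0.08927 μSv/h
B: 23.8 × (1.60/7.79)² = 1.004 μSv/h
Total = 0.08927 + 1.004 = 1.093 μSv/h.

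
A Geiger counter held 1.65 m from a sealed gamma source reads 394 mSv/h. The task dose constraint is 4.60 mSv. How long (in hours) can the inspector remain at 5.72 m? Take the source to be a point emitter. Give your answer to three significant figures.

By the inverse-square law, rate at 5.72 m:
(1.65/5.72)² = 0.08321, so 394 × 0.08321 = 32.78 mSv/h.
Stay time = 4.60 mSv ÷ 32.78 mSv/h = 0.1403 h.

0.140 h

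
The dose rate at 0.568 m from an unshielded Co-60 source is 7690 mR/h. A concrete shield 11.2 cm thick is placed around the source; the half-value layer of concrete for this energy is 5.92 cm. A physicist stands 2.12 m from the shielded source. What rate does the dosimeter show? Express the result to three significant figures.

Distance alone: (0.568/2.12)² = 0.07178, so 7690 × 0.07178 = 552.0 mR/h.
Shield: 11.2/5.92 = 1.892 half-value layers → attenuation 2^(−1.892) = 0.2694.
Combined: 552.0 × 0.2694 = 148.7 mR/h.

149 mR/h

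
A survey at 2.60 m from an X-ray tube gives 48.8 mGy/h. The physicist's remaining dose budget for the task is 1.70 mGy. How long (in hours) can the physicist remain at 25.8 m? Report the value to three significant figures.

Applying the 1/r² law, rate at 25.8 m:
(2.60/25.8)² = 0.01016, so 48.8 × 0.01016 = 0.4958 mGy/h.
Stay time = 1.70 mGy ÷ 0.4958 mGy/h = 3.429 h.

3.43 h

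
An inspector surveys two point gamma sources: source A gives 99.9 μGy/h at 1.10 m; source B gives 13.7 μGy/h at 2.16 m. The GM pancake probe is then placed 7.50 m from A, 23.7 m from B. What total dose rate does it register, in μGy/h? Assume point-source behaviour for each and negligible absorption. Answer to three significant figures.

2.26 μGy/h

By superposition, sum each source's inverse-square contribution:
A: 99.9 × (1.10/7.50)² = 2.149 μGy/h
B: 13.7 × (2.16/23.7)² = 0.1138 μGy/h
Total = 2.149 + 0.1138 = 2.263 μGy/h.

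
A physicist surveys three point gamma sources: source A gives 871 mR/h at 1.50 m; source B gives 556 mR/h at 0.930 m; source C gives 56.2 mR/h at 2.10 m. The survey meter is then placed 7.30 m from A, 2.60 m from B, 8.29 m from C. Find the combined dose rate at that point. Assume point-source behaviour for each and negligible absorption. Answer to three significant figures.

112 mR/h

By superposition, sum each source's inverse-square contribution:
A: 871 × (1.50/7.30)² = 36.78 mR/h
B: 556 × (0.930/2.60)² = 71.14 mR/h
C: 56.2 × (2.10/8.29)² = 3.606 mR/h
Total = 36.78 + 71.14 + 3.606 = 111.5 mR/h.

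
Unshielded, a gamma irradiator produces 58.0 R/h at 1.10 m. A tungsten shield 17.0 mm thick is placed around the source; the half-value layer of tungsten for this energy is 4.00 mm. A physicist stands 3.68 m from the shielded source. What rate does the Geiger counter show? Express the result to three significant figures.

Distance alone: (1.10/3.68)² = 0.08935, so 58.0 × 0.08935 = 5.182 R/h.
Shield: 17.0/4.00 = 4.250 half-value layers → attenuation 2^(−4.250) = 0.05256.
Combined: 5.182 × 0.05256 = 0.2724 R/h.

0.272 R/h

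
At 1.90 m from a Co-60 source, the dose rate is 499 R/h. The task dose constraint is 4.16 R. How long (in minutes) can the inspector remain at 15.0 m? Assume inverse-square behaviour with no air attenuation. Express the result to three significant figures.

Applying the 1/r² law, rate at 15.0 m:
(1.90/15.0)² = 0.01604, so 499 × 0.01604 = 8.004 R/h.
Stay time = 4.16 R ÷ 8.004 R/h = 0.5197 h = 31.18 min.

31.2 min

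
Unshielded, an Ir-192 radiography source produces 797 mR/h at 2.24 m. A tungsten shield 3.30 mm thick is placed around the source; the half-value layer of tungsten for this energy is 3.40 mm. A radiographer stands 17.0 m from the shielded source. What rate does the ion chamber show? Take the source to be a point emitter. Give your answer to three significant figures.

Distance alone: (2.24/17.0)² = 0.01736, so 797 × 0.01736 = 13.84 mR/h.
Shield: 3.30/3.40 = 0.9706 half-value layers → attenuation 2^(−0.9706) = 0.5103.
Combined: 13.84 × 0.5103 = 7.063 mR/h.

7.06 mR/h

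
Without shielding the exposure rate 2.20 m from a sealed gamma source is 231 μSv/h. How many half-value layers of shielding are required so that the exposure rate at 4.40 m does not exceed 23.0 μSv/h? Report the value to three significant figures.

1.33 half-value layers

At 4.40 m, distance alone gives (2.20/4.40)² = 0.2500, so 231 × 0.2500 = 57.75 μSv/h.
Further attenuation needed: 57.75/23.0 = 2.511.
n = log₂(2.511) = 1.328 half-value layers.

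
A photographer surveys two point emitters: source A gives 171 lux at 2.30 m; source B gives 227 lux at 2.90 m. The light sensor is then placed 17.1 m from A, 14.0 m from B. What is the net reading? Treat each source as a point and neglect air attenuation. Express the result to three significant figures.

Each source contributes Iᵢ·(dᵢ/rᵢ)²; contributions add.
A: 171 × (2.30/17.1)² = 3.094 lux
B: 227 × (2.90/14.0)² = 9.740 lux
Total = 3.094 + 9.740 = 12.83 lux.

12.8 lux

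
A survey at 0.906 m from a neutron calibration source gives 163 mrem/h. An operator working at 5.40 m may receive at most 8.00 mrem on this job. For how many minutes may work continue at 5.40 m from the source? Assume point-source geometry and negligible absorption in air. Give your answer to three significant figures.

Intensity scales as (d₁/d₂)², so rate at 5.40 m:
(0.906/5.40)² = 0.02815, so 163 × 0.02815 = 4.588 mrem/h.
Stay time = 8.00 mrem ÷ 4.588 mrem/h = 1.744 h = 104.6 min.

105 min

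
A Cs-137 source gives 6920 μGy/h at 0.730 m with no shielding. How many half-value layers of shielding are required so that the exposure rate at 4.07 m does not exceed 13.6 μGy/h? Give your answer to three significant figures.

4.03 half-value layers

At 4.07 m, distance alone gives (0.730/4.07)² = 0.03217, so 6920 × 0.03217 = 222.6 μGy/h.
Further attenuation needed: 222.6/13.6 = 16.37.
n = log₂(16.37) = 4.033 half-value layers.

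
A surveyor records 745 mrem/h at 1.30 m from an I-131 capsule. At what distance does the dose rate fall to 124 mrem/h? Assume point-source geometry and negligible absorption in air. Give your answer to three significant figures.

Intensity scales as (d₁/d₂)², so d₂ = d₁·√(I₁/I₂).
I₁/I₂ = 745/124 = 6.008, so d₂ = 1.30 × √6.008 = 3.186 m.

3.19 m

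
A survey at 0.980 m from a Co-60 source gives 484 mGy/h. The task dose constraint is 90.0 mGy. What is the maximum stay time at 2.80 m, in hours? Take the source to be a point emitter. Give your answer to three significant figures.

1.52 h

Using I₁d₁² = I₂d₂², rate at 2.80 m:
484 × (0.980/2.80)² = 484 × 0.1225 = 59.29 mGy/h.
Stay time = 90.0 mGy ÷ 59.29 mGy/h = 1.518 h.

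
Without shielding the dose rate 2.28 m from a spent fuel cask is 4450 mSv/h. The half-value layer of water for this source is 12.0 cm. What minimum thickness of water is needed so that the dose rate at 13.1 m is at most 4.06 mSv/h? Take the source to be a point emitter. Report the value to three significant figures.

At 13.1 m, distance alone gives 4450 × (2.28/13.1)² = 4450 × 0.03029 = 134.8 mSv/h.
Further attenuation needed: 134.8/4.06 = 33.20.
n = log₂(33.20) = 5.053 half-value layers.
Thickness = 5.053 × 12.0 cm = 60.64 cm.

60.6 cm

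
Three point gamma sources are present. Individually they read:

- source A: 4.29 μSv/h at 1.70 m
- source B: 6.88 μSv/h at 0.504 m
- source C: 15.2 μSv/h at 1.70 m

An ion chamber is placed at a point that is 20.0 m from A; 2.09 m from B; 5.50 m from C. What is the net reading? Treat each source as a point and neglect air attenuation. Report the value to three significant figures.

Each source contributes Iᵢ·(dᵢ/rᵢ)²; contributions add.
A: 4.29 × (1.70/20.0)² = 0.03100 μSv/h
B: 6.88 × (0.504/2.09)² = 0.4001 μSv/h
C: 15.2 × (1.70/5.50)² = 1.452 μSv/h
Total = 0.03100 + 0.4001 + 1.452 = 1.883 μSv/h.

1.88 μSv/h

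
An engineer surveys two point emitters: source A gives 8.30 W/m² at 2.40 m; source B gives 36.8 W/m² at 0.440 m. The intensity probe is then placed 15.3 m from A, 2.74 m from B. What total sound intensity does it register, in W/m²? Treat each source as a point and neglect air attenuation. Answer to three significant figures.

Each source contributes Iᵢ·(dᵢ/rᵢ)²; contributions add.
A: 8.30 × (2.40/15.3)² = 0.2042 W/m²
B: 36.8 × (0.440/2.74)² = 0.9490 W/m²
Total = 0.2042 + 0.9490 = 1.153 W/m².

1.15 W/m²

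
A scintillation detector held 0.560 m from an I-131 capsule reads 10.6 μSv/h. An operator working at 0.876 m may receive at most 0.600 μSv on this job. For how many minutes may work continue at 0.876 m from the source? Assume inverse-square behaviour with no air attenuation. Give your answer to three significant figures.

8.31 min

Since intensity falls as 1/r², rate at 0.876 m:
10.6 × (0.560/0.876)² = 10.6 × 0.4087 = 4.332 μSv/h.
Stay time = 0.600 μSv ÷ 4.332 μSv/h = 0.1385 h = 8.310 min.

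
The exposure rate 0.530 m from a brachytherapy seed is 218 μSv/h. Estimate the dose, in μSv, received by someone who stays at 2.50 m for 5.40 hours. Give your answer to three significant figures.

Using I₁d₁² = I₂d₂², rate at 2.50 m:
218 × (0.530/2.50)² = 218 × 0.04494 = 9.797 μSv/h.
Dose = rate × time = 9.797 μSv/h × 5.400 h = 52.90 μSv.

52.9 μSv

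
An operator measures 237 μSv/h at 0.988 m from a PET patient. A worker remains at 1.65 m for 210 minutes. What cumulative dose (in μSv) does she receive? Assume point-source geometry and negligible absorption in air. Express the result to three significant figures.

By the inverse-square law, rate at 1.65 m:
(0.988/1.65)² = 0.3585, so 237 × 0.3585 = 84.96 μSv/h.
Dose = rate × time = 84.96 μSv/h × 3.500 h = 297.4 μSv.

297 μSv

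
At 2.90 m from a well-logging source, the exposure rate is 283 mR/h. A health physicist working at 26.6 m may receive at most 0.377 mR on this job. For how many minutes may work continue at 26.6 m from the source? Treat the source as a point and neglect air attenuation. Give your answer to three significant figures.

6.72 min

By the inverse-square law, rate at 26.6 m:
(2.90/26.6)² = 0.01189, so 283 × 0.01189 = 3.365 mR/h.
Stay time = 0.377 mR ÷ 3.365 mR/h = 0.1120 h = 6.720 min.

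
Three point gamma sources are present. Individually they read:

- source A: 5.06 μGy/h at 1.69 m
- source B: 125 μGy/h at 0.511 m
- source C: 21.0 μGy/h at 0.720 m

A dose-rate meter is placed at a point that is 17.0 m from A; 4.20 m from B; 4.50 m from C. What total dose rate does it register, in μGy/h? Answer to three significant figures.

By superposition, sum each source's inverse-square contribution:
A: 5.06 × (1.69/17.0)² = 0.05001 μGy/h
B: 125 × (0.511/4.20)² = 1.850 μGy/h
C: 21.0 × (0.720/4.50)² = 0.5376 μGy/h
Total = 0.05001 + 1.850 + 0.5376 = 2.438 μGy/h.

2.44 μGy/h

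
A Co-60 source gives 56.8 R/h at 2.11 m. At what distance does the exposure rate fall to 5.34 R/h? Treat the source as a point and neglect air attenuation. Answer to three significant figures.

Since intensity falls as 1/r², d₂ = d₁·√(I₁/I₂).
I₁/I₂ = 56.8/5.34 = 10.64, so d₂ = 2.11 × √10.64 = 6.883 m.

6.88 m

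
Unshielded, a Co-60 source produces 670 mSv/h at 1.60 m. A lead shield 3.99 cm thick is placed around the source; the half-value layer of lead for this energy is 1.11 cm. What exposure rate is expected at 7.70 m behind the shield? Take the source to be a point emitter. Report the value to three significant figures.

Distance alone: 670 × (1.60/7.70)² = 670 × 0.04318 = 28.93 mSv/h.
Shield: 3.99/1.11 = 3.595 half-value layers → attenuation 2^(−3.595) = 0.08276.
Combined: 28.93 × 0.08276 = 2.394 mSv/h.

2.39 mSv/h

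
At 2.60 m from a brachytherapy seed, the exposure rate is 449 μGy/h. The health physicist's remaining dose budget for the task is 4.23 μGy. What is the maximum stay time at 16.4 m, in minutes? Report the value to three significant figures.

Using I₁d₁² = I₂d₂², rate at 16.4 m:
449 × (2.60/16.4)² = 449 × 0.02513 = 11.28 μGy/h.
Stay time = 4.23 μGy ÷ 11.28 μGy/h = 0.3750 h = 22.50 min.

22.5 min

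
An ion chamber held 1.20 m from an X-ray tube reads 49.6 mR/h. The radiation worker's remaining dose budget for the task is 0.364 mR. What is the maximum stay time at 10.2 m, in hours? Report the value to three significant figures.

Using I₁d₁² = I₂d₂², rate at 10.2 m:
49.6 × (1.20/10.2)² = 49.6 × 0.01384 = 0.6865 mR/h.
Stay time = 0.364 mR ÷ 0.6865 mR/h = 0.5302 h.

0.530 h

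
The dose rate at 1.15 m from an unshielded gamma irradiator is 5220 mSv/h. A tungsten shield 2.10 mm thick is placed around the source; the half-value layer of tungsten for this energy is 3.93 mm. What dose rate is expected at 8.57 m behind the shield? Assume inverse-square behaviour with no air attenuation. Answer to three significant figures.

Distance alone: 5220 × (1.15/8.57)² = 5220 × 0.01801 = 94.01 mSv/h.
Shield: 2.10/3.93 = 0.5344 half-value layers → attenuation 2^(−0.5344) = 0.6904.
Combined: 94.01 × 0.6904 = 64.90 mSv/h.

64.9 mSv/h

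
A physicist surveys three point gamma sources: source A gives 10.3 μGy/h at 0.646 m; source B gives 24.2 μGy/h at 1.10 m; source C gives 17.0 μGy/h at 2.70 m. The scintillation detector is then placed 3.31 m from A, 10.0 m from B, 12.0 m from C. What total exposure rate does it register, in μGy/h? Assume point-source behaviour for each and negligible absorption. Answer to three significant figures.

1.55 μGy/h

By superposition, sum each source's inverse-square contribution:
A: 10.3 × (0.646/3.31)² = 0.3923 μGy/h
B: 24.2 × (1.10/10.0)² = 0.2928 μGy/h
C: 17.0 × (2.70/12.0)² = 0.8606 μGy/h
Total = 0.3923 + 0.2928 + 0.8606 = 1.546 μGy/h.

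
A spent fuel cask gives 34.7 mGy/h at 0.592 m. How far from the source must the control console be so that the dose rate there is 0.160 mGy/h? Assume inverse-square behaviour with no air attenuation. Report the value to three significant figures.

8.72 m

Intensity scales as (d₁/d₂)², so d₂ = d₁·√(I₁/I₂).
I₁/I₂ = 34.7/0.160 = 216.9, so d₂ = 0.592 × √216.9 = 8.719 m.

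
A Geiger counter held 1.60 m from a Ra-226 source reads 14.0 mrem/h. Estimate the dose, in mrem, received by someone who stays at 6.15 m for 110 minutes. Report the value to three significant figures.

1.74 mrem

Applying the 1/r² law, rate at 6.15 m:
(1.60/6.15)² = 0.06768, so 14.0 × 0.06768 = 0.9475 mrem/h.
Dose = rate × time = 0.9475 mrem/h × 1.833 h = 1.737 mrem.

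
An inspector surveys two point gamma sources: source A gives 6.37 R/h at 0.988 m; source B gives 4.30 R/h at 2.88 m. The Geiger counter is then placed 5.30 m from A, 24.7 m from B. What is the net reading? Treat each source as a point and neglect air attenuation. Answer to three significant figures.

0.280 R/h

By superposition, sum each source's inverse-square contribution:
A: 6.37 × (0.988/5.30)² = 0.2214 R/h
B: 4.30 × (2.88/24.7)² = 0.05846 R/h
Total = 0.2214 + 0.05846 = 0.2799 R/h.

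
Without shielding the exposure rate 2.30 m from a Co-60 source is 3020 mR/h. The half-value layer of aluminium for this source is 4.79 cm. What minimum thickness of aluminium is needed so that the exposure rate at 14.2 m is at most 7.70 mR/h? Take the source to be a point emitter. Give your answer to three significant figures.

At 14.2 m, distance alone gives (2.30/14.2)² = 0.02623, so 3020 × 0.02623 = 79.21 mR/h.
Further attenuation needed: 79.21/7.70 = 10.29.
n = log₂(10.29) = 3.363 half-value layers.
Thickness = 3.363 × 4.79 cm = 16.11 cm.

16.1 cm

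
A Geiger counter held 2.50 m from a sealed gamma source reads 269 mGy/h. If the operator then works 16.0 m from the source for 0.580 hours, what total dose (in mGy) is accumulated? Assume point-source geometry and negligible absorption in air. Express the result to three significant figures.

Since intensity falls as 1/r², rate at 16.0 m:
269 × (2.50/16.0)² = 269 × 0.02441 = 6.566 mGy/h.
Dose = rate × time = 6.566 mGy/h × 0.5800 h = 3.808 mGy.

3.81 mGy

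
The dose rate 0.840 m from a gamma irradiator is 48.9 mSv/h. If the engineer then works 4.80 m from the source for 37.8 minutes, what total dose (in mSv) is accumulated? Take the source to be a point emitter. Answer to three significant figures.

Using I₁d₁² = I₂d₂², rate at 4.80 m:
(0.840/4.80)² = 0.03062, so 48.9 × 0.03062 = 1.497 mSv/h.
Dose = rate × time = 1.497 mSv/h × 0.6300 h = 0.9431 mSv.

0.943 mSv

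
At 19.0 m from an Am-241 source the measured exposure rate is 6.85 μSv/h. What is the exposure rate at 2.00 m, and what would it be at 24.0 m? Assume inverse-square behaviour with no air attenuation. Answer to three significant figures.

Using I₁d₁² = I₂d₂²,
At 2.00 m: 6.85 × (19.0/2.00)² = 6.85 × 90.25 = 618.2 μSv/h
At 24.0 m: (2.00/24.0)² = 0.006944, so 618.2 × 0.006944 = 4.293 μSv/h.

618 μSv/h; 4.29 μSv/h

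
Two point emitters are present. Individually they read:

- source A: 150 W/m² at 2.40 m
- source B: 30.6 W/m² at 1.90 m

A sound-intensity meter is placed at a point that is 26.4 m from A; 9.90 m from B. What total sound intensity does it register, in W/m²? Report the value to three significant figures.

By superposition, sum each source's inverse-square contribution:
A: 150 × (2.40/26.4)² = 1.240 W/m²
B: 30.6 × (1.90/9.90)² = 1.127 W/m²
Total = 1.240 + 1.127 = 2.367 W/m².

2.37 W/m²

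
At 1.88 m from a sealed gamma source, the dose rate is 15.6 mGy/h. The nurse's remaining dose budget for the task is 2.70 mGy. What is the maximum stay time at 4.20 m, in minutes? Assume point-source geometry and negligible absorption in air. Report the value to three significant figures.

51.8 min

By the inverse-square law, rate at 4.20 m:
(1.88/4.20)² = 0.2004, so 15.6 × 0.2004 = 3.126 mGy/h.
Stay time = 2.70 mGy ÷ 3.126 mGy/h = 0.8637 h = 51.82 min.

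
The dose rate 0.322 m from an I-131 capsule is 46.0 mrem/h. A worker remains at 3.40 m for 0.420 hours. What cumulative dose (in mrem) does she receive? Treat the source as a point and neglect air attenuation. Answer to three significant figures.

Using I₁d₁² = I₂d₂², rate at 3.40 m:
(0.322/3.40)² = 0.008969, so 46.0 × 0.008969 = 0.4126 mrem/h.
Dose = rate × time = 0.4126 mrem/h × 0.4200 h = 0.1733 mrem.

0.173 mrem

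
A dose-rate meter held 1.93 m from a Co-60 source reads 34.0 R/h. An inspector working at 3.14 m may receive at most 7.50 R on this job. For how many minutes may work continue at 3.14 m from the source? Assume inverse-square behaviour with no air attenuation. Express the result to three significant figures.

35.0 min

By the inverse-square law, rate at 3.14 m:
(1.93/3.14)² = 0.3778, so 34.0 × 0.3778 = 12.85 R/h.
Stay time = 7.50 R ÷ 12.85 R/h = 0.5837 h = 35.02 min.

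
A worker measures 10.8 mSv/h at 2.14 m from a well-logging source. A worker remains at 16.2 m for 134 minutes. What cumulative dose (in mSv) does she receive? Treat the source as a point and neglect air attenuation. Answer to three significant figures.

0.421 mSv

Using I₁d₁² = I₂d₂², rate at 16.2 m:
10.8 × (2.14/16.2)² = 10.8 × 0.01745 = 0.1885 mSv/h.
Dose = rate × time = 0.1885 mSv/h × 2.233 h = 0.4209 mSv.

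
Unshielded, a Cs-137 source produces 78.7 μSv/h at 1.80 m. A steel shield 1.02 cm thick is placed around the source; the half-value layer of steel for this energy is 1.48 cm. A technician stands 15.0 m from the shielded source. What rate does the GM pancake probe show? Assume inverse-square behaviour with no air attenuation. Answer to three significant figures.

0.703 μSv/h

Distance alone: (1.80/15.0)² = 0.01440, so 78.7 × 0.01440 = 1.133 μSv/h.
Shield: 1.02/1.48 = 0.6892 half-value layers → attenuation 2^(−0.6892) = 0.6202.
Combined: 1.133 × 0.6202 = 0.7027 μSv/h.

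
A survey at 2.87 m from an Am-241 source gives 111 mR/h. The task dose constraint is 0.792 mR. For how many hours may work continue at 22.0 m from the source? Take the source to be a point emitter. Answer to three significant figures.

Intensity scales as (d₁/d₂)², so rate at 22.0 m:
111 × (2.87/22.0)² = 111 × 0.01702 = 1.889 mR/h.
Stay time = 0.792 mR ÷ 1.889 mR/h = 0.4193 h.

0.419 h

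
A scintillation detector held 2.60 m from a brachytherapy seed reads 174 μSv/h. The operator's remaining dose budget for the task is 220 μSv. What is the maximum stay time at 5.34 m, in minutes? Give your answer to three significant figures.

Since intensity falls as 1/r², rate at 5.34 m:
(2.60/5.34)² = 0.2371, so 174 × 0.2371 = 41.26 μSv/h.
Stay time = 220 μSv ÷ 41.26 μSv/h = 5.332 h = 319.9 min.

320 min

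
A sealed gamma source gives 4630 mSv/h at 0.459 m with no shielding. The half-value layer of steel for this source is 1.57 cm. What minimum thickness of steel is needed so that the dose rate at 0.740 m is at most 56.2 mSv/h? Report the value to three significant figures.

At 0.740 m, distance alone gives (0.459/0.740)² = 0.3847, so 4630 × 0.3847 = 1781 mSv/h.
Further attenuation needed: 1781/56.2 = 31.69.
n = log₂(31.69) = 4.986 half-value layers.
Thickness = 4.986 × 1.57 cm = 7.828 cm.

7.83 cm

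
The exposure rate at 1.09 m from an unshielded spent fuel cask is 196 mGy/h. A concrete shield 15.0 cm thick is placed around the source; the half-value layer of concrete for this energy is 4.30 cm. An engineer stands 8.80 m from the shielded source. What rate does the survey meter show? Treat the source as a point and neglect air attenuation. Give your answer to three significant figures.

Distance alone: (1.09/8.80)² = 0.01534, so 196 × 0.01534 = 3.007 mGy/h.
Shield: 15.0/4.30 = 3.488 half-value layers → attenuation 2^(−3.488) = 0.08913.
Combined: 3.007 × 0.08913 = 0.2680 mGy/h.

0.268 mGy/h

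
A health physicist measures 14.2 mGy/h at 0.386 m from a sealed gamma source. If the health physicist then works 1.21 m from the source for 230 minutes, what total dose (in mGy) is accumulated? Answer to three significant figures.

Using I₁d₁² = I₂d₂², rate at 1.21 m:
(0.386/1.21)² = 0.1018, so 14.2 × 0.1018 = 1.446 mGy/h.
Dose = rate × time = 1.446 mGy/h × 3.833 h = 5.543 mGy.

5.54 mGy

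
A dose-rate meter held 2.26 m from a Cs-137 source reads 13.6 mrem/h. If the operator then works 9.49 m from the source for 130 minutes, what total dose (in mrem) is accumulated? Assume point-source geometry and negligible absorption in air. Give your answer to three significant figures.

Applying the 1/r² law, rate at 9.49 m:
(2.26/9.49)² = 0.05671, so 13.6 × 0.05671 = 0.7713 mrem/h.
Dose = rate × time = 0.7713 mrem/h × 2.167 h = 1.671 mrem.

1.67 mrem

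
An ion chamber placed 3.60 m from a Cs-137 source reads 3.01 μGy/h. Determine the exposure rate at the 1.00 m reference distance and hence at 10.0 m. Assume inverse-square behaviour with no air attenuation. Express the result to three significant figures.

39.0 μGy/h; 0.390 μGy/h

Using I₁d₁² = I₂d₂²,
At 1.00 m: (3.60/1.00)² = 12.96, so 3.01 × 12.96 = 39.01 μGy/h
At 10.0 m: 39.01 × (1.00/10.0)² = 39.01 × 0.01000 = 0.3901 μGy/h.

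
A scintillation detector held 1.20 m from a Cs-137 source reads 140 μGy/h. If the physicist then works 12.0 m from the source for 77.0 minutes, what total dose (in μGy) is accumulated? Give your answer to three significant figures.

1.80 μGy

By the inverse-square law, rate at 12.0 m:
(1.20/12.0)² = 0.01000, so 140 × 0.01000 = 1.400 μGy/h.
Dose = rate × time = 1.400 μGy/h × 1.283 h = 1.796 μGy.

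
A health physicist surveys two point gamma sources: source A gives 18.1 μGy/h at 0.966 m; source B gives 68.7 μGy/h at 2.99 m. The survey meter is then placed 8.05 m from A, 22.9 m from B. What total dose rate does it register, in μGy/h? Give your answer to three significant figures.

1.43 μGy/h

By superposition, sum each source's inverse-square contribution:
A: 18.1 × (0.966/8.05)² = 0.2606 μGy/h
B: 68.7 × (2.99/22.9)² = 1.171 μGy/h
Total = 0.2606 + 1.171 = 1.432 μGy/h.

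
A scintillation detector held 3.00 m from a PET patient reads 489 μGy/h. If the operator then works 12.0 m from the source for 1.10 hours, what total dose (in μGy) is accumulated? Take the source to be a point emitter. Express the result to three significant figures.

33.6 μGy

Applying the 1/r² law, rate at 12.0 m:
489 × (3.00/12.0)² = 489 × 0.06250 = 30.56 μGy/h.
Dose = rate × time = 30.56 μGy/h × 1.100 h = 33.62 μGy.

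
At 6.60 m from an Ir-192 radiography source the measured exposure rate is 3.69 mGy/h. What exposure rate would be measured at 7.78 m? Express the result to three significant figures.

2.66 mGy/h

By the inverse-square law, scaling from 6.60 m to 7.78 m:
(6.60/7.78)² = 0.7197, so 3.69 × 0.7197 = 2.656 mGy/h.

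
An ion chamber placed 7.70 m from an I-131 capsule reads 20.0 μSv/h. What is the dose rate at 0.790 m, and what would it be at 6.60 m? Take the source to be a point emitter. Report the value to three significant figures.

1900 μSv/h; 27.2 μSv/h

Using I₁d₁² = I₂d₂²,
At 0.790 m: (7.70/0.790)² = 95.00, so 20.0 × 95.00 = 1900 μSv/h
At 6.60 m: 1900 × (0.790/6.60)² = 1900 × 0.01433 = 27.23 μSv/h.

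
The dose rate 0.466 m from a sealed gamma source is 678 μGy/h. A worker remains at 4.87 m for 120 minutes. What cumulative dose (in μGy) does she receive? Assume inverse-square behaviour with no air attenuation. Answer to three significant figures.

12.4 μGy

Applying the 1/r² law, rate at 4.87 m:
(0.466/4.87)² = 0.009156, so 678 × 0.009156 = 6.208 μGy/h.
Dose = rate × time = 6.208 μGy/h × 2.000 h = 12.42 μGy.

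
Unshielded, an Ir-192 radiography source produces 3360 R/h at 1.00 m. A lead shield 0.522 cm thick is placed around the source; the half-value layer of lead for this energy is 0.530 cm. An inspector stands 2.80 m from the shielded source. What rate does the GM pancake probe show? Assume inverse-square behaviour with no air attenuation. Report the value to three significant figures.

Distance alone: (1.00/2.80)² = 0.1276, so 3360 × 0.1276 = 428.7 R/h.
Shield: 0.522/0.530 = 0.9849 half-value layers → attenuation 2^(−0.9849) = 0.5053.
Combined: 428.7 × 0.5053 = 216.6 R/h.

217 R/h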